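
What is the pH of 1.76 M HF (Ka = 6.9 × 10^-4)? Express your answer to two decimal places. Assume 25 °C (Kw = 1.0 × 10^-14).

pH = 1.46

HF ⇌ F- + H+
From the ICE table, Ka = [H+]²/(1.76 − [H+]) = 6.9 × 10^-4.
Neglecting [H+] in the denominator: [H+] = √(6.9 × 10^-4 × 1.76) = 3.48 × 10^-2 M
pH = −log[H+] = −log(3.48 × 10^-2) = 1.46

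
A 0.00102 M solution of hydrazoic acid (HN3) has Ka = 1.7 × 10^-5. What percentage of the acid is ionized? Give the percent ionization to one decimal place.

HN3 ⇌ N3- + H+; let x = [H+] at equilibrium.
Solve x² + 1.7e-05x − 1.73e-08 = 0 → x = 1.23 × 10^-4 M
% ionization = x/C₀ × 100% = 1.23 × 10^-4/0.00102 × 100% = 12.1%

12.1%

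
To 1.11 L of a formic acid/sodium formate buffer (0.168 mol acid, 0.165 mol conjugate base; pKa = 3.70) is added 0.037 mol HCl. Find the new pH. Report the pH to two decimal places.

After neutralization: n(HCOOH) = 0.205 mol, n(HCOO-) = 0.128 mol.
Henderson–Hasselbalch with mole ratio 0.128/0.205: pH = 3.70 + (-0.205)

pH = 3.50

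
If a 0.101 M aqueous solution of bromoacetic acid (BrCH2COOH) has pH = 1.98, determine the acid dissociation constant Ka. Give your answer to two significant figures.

[H+] = 10^(-1.98) = 1.05 × 10^-2 M
At equilibrium [HA] = 0.101 − 1.05 × 10^-2 = 9.05 × 10^-2 M
Ka = [H+][A-]/[HA] = (1.05 × 10^-2)² / 9.05 × 10^-2 = 1.2 × 10^-3

Ka = 1.2 × 10^-3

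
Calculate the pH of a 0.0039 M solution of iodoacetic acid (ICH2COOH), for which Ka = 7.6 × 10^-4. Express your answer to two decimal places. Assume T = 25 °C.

ICH2COOH ⇌ ICH2COO- + H+
Ka = x²/(0.0039 − x) = 7.6 × 10^-4
x is not negligible relative to C₀; solve x² + 0.00076·x − 2.96e-06 = 0.
x = [−0.00076 + √(0.00076² + 1.19e-05)]/2 = 1.38 × 10^-3 M
pH = −log(1.38 × 10^-3) = 2.86

pH = 2.86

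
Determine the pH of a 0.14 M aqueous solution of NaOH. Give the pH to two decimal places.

NaOH is a strong base; [OH-] = 0.14 M.
pOH = -log(0.14) = 0.85
pH = 14.00 - 0.85 = 13.15

pH = 13.15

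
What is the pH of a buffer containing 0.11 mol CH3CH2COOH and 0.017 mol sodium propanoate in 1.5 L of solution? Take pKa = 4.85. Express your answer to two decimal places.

Using pH = pKa + log([base]/[acid]) with [base]/[acid] = 0.017/0.11:
pH = 4.85 + (-0.811) = 4.04

pH = 4.04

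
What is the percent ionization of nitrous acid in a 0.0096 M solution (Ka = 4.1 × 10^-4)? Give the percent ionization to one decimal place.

HNO2 ⇌ NO2- + H+; let x = [H+] at equilibrium.
Solve x² + 0.00041x − 3.94e-06 = 0 → x = 1.79 × 10^-3 M
Fraction ionized = 1.79 × 10^-3 / 0.0096 = 0.1865 → 18.6%

18.6%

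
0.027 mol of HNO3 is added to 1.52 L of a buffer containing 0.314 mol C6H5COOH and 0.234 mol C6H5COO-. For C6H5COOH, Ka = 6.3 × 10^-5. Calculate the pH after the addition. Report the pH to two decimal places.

pH = 3.98

Added H+ converts C6H5COO- to C6H5COOH: C6H5COOH → 0.341 mol, C6H5COO- → 0.207 mol.
pKa = −log(6.3 × 10^-5) = 4.201
pH = pKa + log([A⁻]/[HA]) = 4.201 + log(0.207/0.341) = 4.201 -0.217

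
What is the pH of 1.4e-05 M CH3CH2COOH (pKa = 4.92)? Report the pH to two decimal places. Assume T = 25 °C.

pH = 5.08

CH3CH2COOH ⇌ CH3CH2COO- + H+
Ka = 10^(−4.92) = 1.20 × 10^-5
Ka = [H+]²/(1.4e-05 − [H+]) = 1.20 × 10^-5
[H+] is not negligible relative to C₀; solve [H+]² + 1.2e-05·[H+] − 1.68e-10 = 0.
[H+] = (−Ka + √(Ka² + 4·Ka·C₀))/2 = 8.28 × 10^-6 M
pH = −log[H+] = −log(8.28 × 10^-6) = 5.08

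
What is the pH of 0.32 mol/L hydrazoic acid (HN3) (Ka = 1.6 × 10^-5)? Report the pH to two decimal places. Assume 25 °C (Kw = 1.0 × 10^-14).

HN3 ⇌ N3- + H+
Let x = [H+] at equilibrium. Ka = x²/(0.32 − x).
Assume x ≪ 0.32: x ≈ √(1.6 × 10^-5 × 0.32) = 2.26 × 10^-3 M
Check: 0.71% ionized — well under 5%, approximation valid.
pH = −log[H+] = −log(2.26 × 10^-3) = 2.65

pH = 2.65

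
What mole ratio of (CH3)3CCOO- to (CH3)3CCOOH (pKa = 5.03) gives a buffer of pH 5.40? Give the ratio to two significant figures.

ratio = 2.3

pH = pKa + log(r) ⇒ log(r) = 5.40 − 5.03 = +0.37
r = [(CH3)3CCOO-]/[(CH3)3CCOOH] = 10^(+0.37) = 2.34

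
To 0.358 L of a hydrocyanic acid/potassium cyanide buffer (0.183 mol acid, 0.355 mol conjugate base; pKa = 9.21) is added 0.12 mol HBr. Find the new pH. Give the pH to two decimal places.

pH = 9.10

Added H+ converts CN- to HCN: HCN → 0.303 mol, CN- → 0.235 mol.
pH = pKa + log([A⁻]/[HA]) = 9.21 + log(0.235/0.303) = 9.21 -0.110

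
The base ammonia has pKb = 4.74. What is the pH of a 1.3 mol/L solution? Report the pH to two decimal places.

pH = 11.69

NH3 + H2O ⇌ NH4+ + OH-
Kb = 10^(−4.74) = 1.82 × 10^-5
From the ICE table, Kb = [OH-]²/(1.3 − [OH-]) = 1.82 × 10^-5.
Since Kb ≪ C₀, [OH-] ≈ √(Kb·C₀) = 4.86 × 10^-3 M.
([OH-]/C₀ = 0.37% < 5%, so the approximation holds.)
pOH = 2.31, so pH = 14.00 − pOH = 11.69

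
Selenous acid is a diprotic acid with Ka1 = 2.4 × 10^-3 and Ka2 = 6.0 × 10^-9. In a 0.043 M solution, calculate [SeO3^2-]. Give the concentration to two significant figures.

6.0 × 10^-9 M

First ionization gives [H+] ≈ [HSeO3-] = 9.03 × 10^-3 M.
Second step: Ka2 = [H+][SeO3^2-]/[HSeO3-] ≈ [SeO3^2-] (since [H+] ≈ [HSeO3-]).
So [SeO3^2-] ≈ Ka2.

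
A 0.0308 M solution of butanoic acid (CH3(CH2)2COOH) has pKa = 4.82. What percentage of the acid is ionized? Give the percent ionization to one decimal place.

CH3(CH2)2COOH ⇌ CH3(CH2)2COO- + H+; let x = [H+] at equilibrium.
Ka = 10^(−4.82) = 1.51 × 10^-5
x ≈ √(Ka·C₀) = √(1.51 × 10^-5 × 0.0308) = 6.82 × 10^-4 M
Fraction ionized = 6.82 × 10^-4 / 0.0308 = 0.0221 → 2.2%

2.2%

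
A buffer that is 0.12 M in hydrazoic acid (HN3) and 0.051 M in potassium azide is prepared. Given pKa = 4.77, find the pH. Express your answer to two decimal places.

pH = pKa + log([A⁻]/[HA]) = 4.77 + log(0.051/0.12)
pH = 4.77 + (-0.372) = 4.40

pH = 4.40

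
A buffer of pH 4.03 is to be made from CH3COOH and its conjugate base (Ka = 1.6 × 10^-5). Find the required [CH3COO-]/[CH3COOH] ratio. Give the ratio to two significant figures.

pKa = -log(1.6 × 10^-5) = 4.796
pH = pKa + log(r) ⇒ log(r) = 4.03 − 4.796 = -0.766
r = [CH3COO-]/[CH3COOH] = 10^(-0.766) = 0.171

ratio = 0.17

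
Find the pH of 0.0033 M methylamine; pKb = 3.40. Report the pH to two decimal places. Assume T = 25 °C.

pH = 10.98

CH3NH2 + H2O ⇌ CH3NH3+ + OH-
Kb = 10^(−3.40) = 3.98 × 10^-4
From the ICE table, Kb = x²/(0.0033 − x) = 3.98 × 10^-4.
The 5% rule fails; solving x² + Kb·x − Kb·C₀ = 0 exactly:
x = [−0.000398 + √(0.000398² + 5.25e-06)]/2 = 9.64 × 10^-4 M
pOH = −log(9.64 × 10^-4) = 3.02; pH = 14.00 − 3.02 = 10.98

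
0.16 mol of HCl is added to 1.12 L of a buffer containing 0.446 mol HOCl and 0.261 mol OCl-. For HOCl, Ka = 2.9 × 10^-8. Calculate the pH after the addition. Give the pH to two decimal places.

pH = 6.76

After neutralization: n(HOCl) = 0.606 mol, n(OCl-) = 0.101 mol.
pKa = −log(2.9 × 10^-8) = 7.538
pH = pKa + log(n_OCl-/n_HOCl) = 7.538 + log(0.101/0.606) = 7.538 + (-0.778)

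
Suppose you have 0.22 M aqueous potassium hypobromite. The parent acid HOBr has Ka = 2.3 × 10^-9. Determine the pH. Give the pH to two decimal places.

OBr- is the conjugate base of the weak acid HOBr.
Kb = Kw/Ka = 1.0×10^-14 / 2.3 × 10^-9 = 4.35 × 10^-6
Let x = [OH-] at equilibrium. Kb = x²/(0.22 − x).
Neglecting x in the denominator: x = √(4.35 × 10^-6 × 0.22) = 9.78 × 10^-4 M
Check: 0.44% ionized — well under 5%, approximation valid.
pOH = 3.01, so pH = 14.00 − pOH = 10.99

pH = 10.99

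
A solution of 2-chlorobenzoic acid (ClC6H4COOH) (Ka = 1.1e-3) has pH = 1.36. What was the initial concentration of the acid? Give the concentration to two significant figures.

C₀ = 1.8 M

[H+] = 10^(-1.36) = 4.37 × 10^-2 M = x
Ka = x²/(C₀ − x) ⇒ C₀ = x + x²/Ka
C₀ = 4.37 × 10^-2 + (4.37 × 10^-2)²/(1.1 × 10^-3) = 1.78 M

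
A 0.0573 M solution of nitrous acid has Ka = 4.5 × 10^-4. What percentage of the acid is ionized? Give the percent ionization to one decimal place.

8.5%

HNO2 ⇌ NO2- + H+; let x = [H+] at equilibrium.
Solve x² + 0.00045x − 2.58e-05 = 0 → x = 4.86 × 10^-3 M
% ionization = x/C₀ × 100% = 4.86 × 10^-3/0.0573 × 100% = 8.5%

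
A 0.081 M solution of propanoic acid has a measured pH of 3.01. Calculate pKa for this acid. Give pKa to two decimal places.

pKa = 4.92

[H+] = 10^(-3.01) = 9.77 × 10^-4 M
At equilibrium [HA] = 0.081 − 9.77 × 10^-4 = 8.00 × 10^-2 M
Ka = [H+][A-]/[HA] = (9.77 × 10^-4)² / 8.00 × 10^-2 = 1.19 × 10^-5
pKa = -log(1.19 × 10^-5) = 4.92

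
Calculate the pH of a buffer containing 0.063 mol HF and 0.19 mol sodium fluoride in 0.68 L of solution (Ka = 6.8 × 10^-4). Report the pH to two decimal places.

pKa = −log(6.8 × 10^-4) = 3.167
Using pH = pKa + log([base]/[acid]) with [base]/[acid] = 0.19/0.063:
pH = 3.167 + (+0.479) = 3.65

pH = 3.65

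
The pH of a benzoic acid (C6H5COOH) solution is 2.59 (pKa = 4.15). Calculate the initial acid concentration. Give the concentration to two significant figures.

[H+] = 10^(-2.59) = 2.57 × 10^-3 M = x
Ka = 10^(−4.15) = 7.08 × 10^-5
Ka = x²/(C₀ − x) ⇒ C₀ = x + x²/Ka
C₀ = 2.57 × 10^-3 + (2.57 × 10^-3)²/(7.08 × 10^-5) = 9.59 × 10^-2 M

C₀ = 9.6 × 10^-2 M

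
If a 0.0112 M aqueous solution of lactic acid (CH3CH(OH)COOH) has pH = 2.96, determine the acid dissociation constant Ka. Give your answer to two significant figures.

[H+] = 10^(-2.96) = 1.10 × 10^-3 M
At equilibrium [HA] = 0.0112 − 1.10 × 10^-3 = 1.01 × 10^-2 M
Ka = [H+][A-]/[HA] = (1.10 × 10^-3)² / 1.01 × 10^-2 = 1.2 × 10^-4

Ka = 1.2 × 10^-4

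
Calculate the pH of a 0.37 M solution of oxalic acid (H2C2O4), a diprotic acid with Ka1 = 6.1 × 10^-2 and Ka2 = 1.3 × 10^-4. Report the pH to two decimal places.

Since Ka1 ≫ Ka2, the first ionization dominates [H+].
Ka1 = x²/(0.37 − x) = 6.1 × 10^-2
Solving the quadratic: x = (−Ka1 + √(Ka1² + 4·Ka1·C₀))/2 = 1.23 × 10^-1 M
pH = −log(1.23 × 10^-1) = 0.91

pH = 0.91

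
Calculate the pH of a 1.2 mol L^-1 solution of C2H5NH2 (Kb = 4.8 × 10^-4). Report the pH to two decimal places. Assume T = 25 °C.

C2H5NH2 + H2O ⇌ C2H5NH3+ + OH-
From the ICE table, Kb = [OH-]²/(1.2 − [OH-]) = 4.8 × 10^-4.
Assume [OH-] ≪ 1.2: [OH-] ≈ √(4.8 × 10^-4 × 1.2) = 2.40 × 10^-2 M
pOH = 1.62, so pH = 14.00 − pOH = 12.38

pH = 12.38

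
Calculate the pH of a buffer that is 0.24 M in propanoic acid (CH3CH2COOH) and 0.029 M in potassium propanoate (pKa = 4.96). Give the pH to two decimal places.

pH = pKa + log([A⁻]/[HA]) = 4.96 + log(0.029/0.24)
pH = 4.96 + (-0.918) = 4.04

pH = 4.04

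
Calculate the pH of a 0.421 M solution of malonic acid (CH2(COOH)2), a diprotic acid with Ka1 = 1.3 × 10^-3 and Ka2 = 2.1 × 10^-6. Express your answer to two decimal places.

Since Ka1 ≫ Ka2, the first ionization dominates [H+].
Ka1 = x²/(0.421 − x) = 1.3 × 10^-3
Solving the quadratic: x = (−Ka1 + √(Ka1² + 4·Ka1·C₀))/2 = 2.28 × 10^-2 M
pH = −log(2.28 × 10^-2) = 1.64

pH = 1.64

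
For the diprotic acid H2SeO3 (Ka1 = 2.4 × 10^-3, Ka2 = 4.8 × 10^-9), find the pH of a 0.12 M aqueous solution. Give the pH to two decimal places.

Ka1 ≫ Ka2, so treat the first dissociation as the only significant source of H+.
Ka1 = x²/(0.12 − x) = 2.4 × 10^-3
Solving the quadratic: x = (−Ka1 + √(Ka1² + 4·Ka1·C₀))/2 = 1.58 × 10^-2 M
pH = −log(1.58 × 10^-2) = 1.80

pH = 1.80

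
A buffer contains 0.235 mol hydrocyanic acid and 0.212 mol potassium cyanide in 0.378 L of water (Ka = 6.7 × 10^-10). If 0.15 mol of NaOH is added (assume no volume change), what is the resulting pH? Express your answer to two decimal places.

OH- converts HCN to CN-: HCN → 0.085 mol, CN- → 0.362 mol.
pKa = −log(6.7 × 10^-10) = 9.174
pH = pKa + log(n_CN-/n_HCN) = 9.174 + log(0.362/0.085) = 9.174 + (+0.629)

pH = 9.80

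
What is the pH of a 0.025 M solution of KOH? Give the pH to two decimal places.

KOH is a strong base; [OH-] = 0.025 M.
pOH = -log(0.025) = 1.60
pH = 14.00 - 1.60 = 12.40

pH = 12.40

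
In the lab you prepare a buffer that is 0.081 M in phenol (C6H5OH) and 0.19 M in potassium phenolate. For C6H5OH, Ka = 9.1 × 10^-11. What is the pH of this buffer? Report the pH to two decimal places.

pKa = −log(9.1 × 10^-11) = 10.041
pH = pKa + log([A⁻]/[HA]) = 10.041 + log(0.19/0.081)
pH = 10.041 + (+0.370) = 10.41

pH = 10.41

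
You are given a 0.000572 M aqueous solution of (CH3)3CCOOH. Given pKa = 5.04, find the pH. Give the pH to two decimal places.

(CH3)3CCOOH ⇌ (CH3)3CCOO- + H+
Ka = 10^(−5.04) = 9.12 × 10^-6
Ka = [H+]²/(0.000572 − [H+]) = 9.12 × 10^-6
[H+] is not negligible relative to C₀; solve [H+]² + 9.12e-06·[H+] − 5.22e-09 = 0.
[H+] = (−Ka + √(Ka² + 4·Ka·C₀))/2 = 6.78 × 10^-5 M
pH = −log(6.78 × 10^-5) = 4.17

pH = 4.17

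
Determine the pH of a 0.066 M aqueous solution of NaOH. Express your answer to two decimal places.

NaOH is a strong base; [OH-] = 0.066 M.
pOH = -log(0.066) = 1.18
pH = 14.00 - 1.18 = 12.82

pH = 12.82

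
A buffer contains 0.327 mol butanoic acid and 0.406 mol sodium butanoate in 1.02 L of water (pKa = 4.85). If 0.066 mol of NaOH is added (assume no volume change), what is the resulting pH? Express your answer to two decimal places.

pH = 5.11

After neutralization: n(CH3(CH2)2COOH) = 0.261 mol, n(CH3(CH2)2COO-) = 0.472 mol.
pH = pKa + log([A⁻]/[HA]) = 4.85 + log(0.472/0.261) = 4.85 +0.257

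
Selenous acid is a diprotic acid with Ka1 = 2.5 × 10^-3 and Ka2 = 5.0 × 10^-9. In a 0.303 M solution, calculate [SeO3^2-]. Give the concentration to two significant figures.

First ionization gives [H+] ≈ [HSeO3-] = 2.63 × 10^-2 M.
Second step: Ka2 = [H+][SeO3^2-]/[HSeO3-] ≈ [SeO3^2-] (since [H+] ≈ [HSeO3-]).
So [SeO3^2-] ≈ Ka2.

5.0 × 10^-9 M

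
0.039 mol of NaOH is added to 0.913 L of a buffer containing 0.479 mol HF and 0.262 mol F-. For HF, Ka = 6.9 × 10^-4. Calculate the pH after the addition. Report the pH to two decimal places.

After neutralization: n(HF) = 0.44 mol, n(F-) = 0.301 mol.
pKa = −log(6.9 × 10^-4) = 3.161
Henderson–Hasselbalch with mole ratio 0.301/0.44: pH = 3.161 + (-0.165)

pH = 3.00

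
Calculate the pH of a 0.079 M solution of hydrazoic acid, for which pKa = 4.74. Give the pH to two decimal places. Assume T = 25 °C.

pH = 2.92

HN3 ⇌ N3- + H+
Ka = 10^(−4.74) = 1.82 × 10^-5
Ka = [H+]²/(0.079 − [H+]) = 1.82 × 10^-5
Since Ka ≪ C₀, [H+] ≈ √(Ka·C₀) = 1.20 × 10^-3 M.
pH = −log(1.20 × 10^-3) = 2.92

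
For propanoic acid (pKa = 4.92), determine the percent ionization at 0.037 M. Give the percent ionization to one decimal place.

1.8%

CH3CH2COOH ⇌ CH3CH2COO- + H+; let x = [H+] at equilibrium.
Ka = 10^(−4.92) = 1.20 × 10^-5
x ≈ √(Ka·C₀) = √(1.20 × 10^-5 × 0.037) = 6.66 × 10^-4 M
% ionization = x/C₀ × 100% = 6.66 × 10^-4/0.037 × 100% = 1.8%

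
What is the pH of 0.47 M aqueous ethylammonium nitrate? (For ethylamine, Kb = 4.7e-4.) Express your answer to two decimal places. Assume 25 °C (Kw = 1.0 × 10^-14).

C2H5NH3+ is the conjugate acid of the weak base C2H5NH2.
Ka = Kw/Kb = 1.0×10^-14 / 4.7 × 10^-4 = 2.13 × 10^-11
Ka = [H+]²/(0.47 − [H+]) = 2.13 × 10^-11
Neglecting [H+] in the denominator: [H+] = √(2.13 × 10^-11 × 0.47) = 3.16 × 10^-6 M
([H+]/C₀ = 0.00067% < 5%, so the approximation holds.)
pH = −log(3.16 × 10^-6) = 5.50

pH = 5.50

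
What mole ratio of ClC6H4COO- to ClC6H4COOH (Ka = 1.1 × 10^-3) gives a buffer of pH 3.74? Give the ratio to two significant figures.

pKa = -log(1.1 × 10^-3) = 2.959
pH = pKa + log(r) ⇒ log(r) = 3.74 − 2.959 = +0.781
r = [ClC6H4COO-]/[ClC6H4COOH] = 10^(+0.781) = 6.04

ratio = 6.0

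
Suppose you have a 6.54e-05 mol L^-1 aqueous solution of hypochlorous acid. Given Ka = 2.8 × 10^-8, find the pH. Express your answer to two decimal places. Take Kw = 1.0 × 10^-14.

pH = 5.87

HOCl ⇌ OCl- + H+
Ka = [H+]²/(6.54e-05 − [H+]) = 2.8 × 10^-8
Neglecting [H+] in the denominator: [H+] = √(2.8 × 10^-8 × 6.54e-05) = 1.35 × 10^-6 M
([H+]/C₀ = 2.1% < 5%, so the approximation holds.)
pH = −log[H+] = −log(1.35 × 10^-6) = 5.87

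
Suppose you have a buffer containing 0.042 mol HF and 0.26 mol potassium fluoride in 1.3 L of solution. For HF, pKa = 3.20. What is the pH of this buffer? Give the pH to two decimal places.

pH = pKa + log([A⁻]/[HA]) = 3.20 + log(0.26/0.042)
pH = 3.20 + (+0.792) = 3.99

pH = 3.99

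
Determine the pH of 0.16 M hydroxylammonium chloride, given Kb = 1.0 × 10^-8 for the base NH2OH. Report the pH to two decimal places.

NH3OH+ is the conjugate acid of the weak base NH2OH.
Ka = Kw/Kb = 1.0×10^-14 / 1.0 × 10^-8 = 1.00 × 10^-6
From the ICE table, Ka = [H+]²/(0.16 − [H+]) = 1.00 × 10^-6.
Assume [H+] ≪ 0.16: [H+] ≈ √(1.00 × 10^-6 × 0.16) = 4.00 × 10^-4 M
pH = −log[H+] = −log(4.00 × 10^-4) = 3.40

pH = 3.40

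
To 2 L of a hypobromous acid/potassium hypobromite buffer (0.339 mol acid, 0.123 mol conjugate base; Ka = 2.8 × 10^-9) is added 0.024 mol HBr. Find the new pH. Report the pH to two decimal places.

After neutralization: n(HOBr) = 0.363 mol, n(OBr-) = 0.099 mol.
pKa = −log(2.8 × 10^-9) = 8.553
pH = pKa + log(n_OBr-/n_HOBr) = 8.553 + log(0.099/0.363) = 8.553 + (-0.564)

pH = 7.99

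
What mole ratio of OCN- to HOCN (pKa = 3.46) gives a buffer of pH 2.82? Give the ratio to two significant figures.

ratio = 0.23

pH = pKa + log(r) ⇒ log(r) = 2.82 − 3.46 = -0.64
r = [OCN-]/[HOCN] = 10^(-0.64) = 0.229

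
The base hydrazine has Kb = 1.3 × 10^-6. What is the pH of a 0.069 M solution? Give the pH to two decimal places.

pH = 10.48

N2H4 + H2O ⇌ N2H5+ + OH-
Let x = [OH-] at equilibrium. Kb = x²/(0.069 − x).
Neglecting x in the denominator: x = √(1.3 × 10^-6 × 0.069) = 2.99 × 10^-4 M
pOH = −log(2.99 × 10^-4) = 3.52; pH = 14.00 − 3.52 = 10.48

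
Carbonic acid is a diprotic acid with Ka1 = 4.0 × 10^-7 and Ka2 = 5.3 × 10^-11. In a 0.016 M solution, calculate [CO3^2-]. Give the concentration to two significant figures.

5.3 × 10^-11 M

First ionization gives [H+] ≈ [HCO3-] = 8.00 × 10^-5 M.
Second step: Ka2 = [H+][CO3^2-]/[HCO3-] ≈ [CO3^2-] (since [H+] ≈ [HCO3-]).
So [CO3^2-] ≈ Ka2.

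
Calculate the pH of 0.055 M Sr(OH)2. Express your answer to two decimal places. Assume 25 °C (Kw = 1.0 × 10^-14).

Sr(OH)2 is a strong base (each formula unit releases 2 OH-); [OH-] = 0.11 M.
pOH = -log(0.11) = 0.96
pH = 14.00 - 0.96 = 13.04

pH = 13.04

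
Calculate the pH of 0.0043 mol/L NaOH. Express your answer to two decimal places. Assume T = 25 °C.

NaOH is a strong base; [OH-] = 0.0043 M.
pOH = -log(0.0043) = 2.37
pH = 14.00 - 2.37 = 11.63

pH = 11.63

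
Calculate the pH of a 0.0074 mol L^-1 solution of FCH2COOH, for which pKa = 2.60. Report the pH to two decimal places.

pH = 2.49

FCH2COOH ⇌ FCH2COO- + H+
Ka = 10^(−2.60) = 2.51 × 10^-3
From the ICE table, Ka = [H+]²/(0.0074 − [H+]) = 2.51 × 10^-3.
The 5% rule fails; solving [H+]² + Ka·[H+] − Ka·C₀ = 0 exactly:
[H+] = (−Ka + √(Ka² + 4·Ka·C₀))/2 = 3.23 × 10^-3 M
pH = −log[H+] = −log(3.23 × 10^-3) = 2.49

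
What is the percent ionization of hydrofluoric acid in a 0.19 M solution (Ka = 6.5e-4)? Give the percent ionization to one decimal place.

HF ⇌ F- + H+; let x = [H+] at equilibrium.
Ka = x²/(C₀ − x); solving the quadratic gives x = 1.08 × 10^-2 M.
% ionization = x/C₀ × 100% = 1.08 × 10^-2/0.19 × 100% = 5.7%

5.7%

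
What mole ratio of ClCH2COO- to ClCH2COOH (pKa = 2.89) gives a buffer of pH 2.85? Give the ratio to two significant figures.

pH = pKa + log(r) ⇒ log(r) = 2.85 − 2.89 = -0.04
r = [ClCH2COO-]/[ClCH2COOH] = 10^(-0.04) = 0.912

ratio = 0.91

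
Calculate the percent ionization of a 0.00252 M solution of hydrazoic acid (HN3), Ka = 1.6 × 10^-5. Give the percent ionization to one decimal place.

7.7%

HN3 ⇌ N3- + H+; let x = [H+] at equilibrium.
Ka = x²/(C₀ − x); solving the quadratic gives x = 1.93 × 10^-4 M.
% ionization = x/C₀ × 100% = 1.93 × 10^-4/0.00252 × 100% = 7.7%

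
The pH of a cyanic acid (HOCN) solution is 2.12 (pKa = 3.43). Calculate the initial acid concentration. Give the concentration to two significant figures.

[H+] = 10^(-2.12) = 7.59 × 10^-3 M = x
Ka = 10^(−3.43) = 3.72 × 10^-4
Ka = x²/(C₀ − x) ⇒ C₀ = x + x²/Ka
C₀ = 7.59 × 10^-3 + (7.59 × 10^-3)²/(3.72 × 10^-4) = 1.62 × 10^-1 M

C₀ = 1.6 × 10^-1 M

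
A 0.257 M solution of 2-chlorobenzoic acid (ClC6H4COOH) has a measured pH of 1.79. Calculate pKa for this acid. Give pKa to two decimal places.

[H+] = 10^(-1.79) = 1.62 × 10^-2 M
At equilibrium [HA] = 0.257 − 1.62 × 10^-2 = 2.41 × 10^-1 M
Ka = [H+][A-]/[HA] = (1.62 × 10^-2)² / 2.41 × 10^-1 = 1.09 × 10^-3
pKa = -log(1.09 × 10^-3) = 2.96

pKa = 2.96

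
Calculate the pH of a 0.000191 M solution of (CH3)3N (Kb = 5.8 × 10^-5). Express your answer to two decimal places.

(CH3)3N + H2O ⇌ (CH3)3NH+ + OH-
Kb = [OH-]²/(0.000191 − [OH-]) = 5.8 × 10^-5
The 5% rule fails; solving [OH-]² + Kb·[OH-] − Kb·C₀ = 0 exactly:
[OH-] = [−5.8e-05 + √(5.8e-05² + 4.43e-08)]/2 = 8.02 × 10^-5 M
pOH = 4.10, so pH = 14.00 − pOH = 9.90

pH = 9.90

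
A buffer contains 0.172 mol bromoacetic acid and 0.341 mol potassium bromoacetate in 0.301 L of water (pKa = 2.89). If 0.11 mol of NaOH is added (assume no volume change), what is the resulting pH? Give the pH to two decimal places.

pH = 3.75

OH- converts BrCH2COOH to BrCH2COO-: BrCH2COOH → 0.062 mol, BrCH2COO- → 0.451 mol.
pH = pKa + log(n_BrCH2COO-/n_BrCH2COOH) = 2.89 + log(0.451/0.062) = 2.89 + (+0.862)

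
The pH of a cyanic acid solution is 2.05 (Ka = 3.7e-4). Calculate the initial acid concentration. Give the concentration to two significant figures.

[H+] = 10^(-2.05) = 8.91 × 10^-3 M = x
Ka = x²/(C₀ − x) ⇒ C₀ = x + x²/Ka
C₀ = 8.91 × 10^-3 + (8.91 × 10^-3)²/(3.7 × 10^-4) = 2.23 × 10^-1 M

C₀ = 2.2 × 10^-1 M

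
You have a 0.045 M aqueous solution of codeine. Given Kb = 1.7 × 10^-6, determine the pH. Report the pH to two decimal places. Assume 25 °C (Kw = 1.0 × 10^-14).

pH = 10.44

C18H21NO3 + H2O ⇌ C18H22NO3+ + OH-
Kb = x²/(0.045 − x) = 1.7 × 10^-6
Since Kb ≪ C₀, x ≈ √(Kb·C₀) = 2.77 × 10^-4 M.
pOH = 3.56, so pH = 14.00 − pOH = 10.44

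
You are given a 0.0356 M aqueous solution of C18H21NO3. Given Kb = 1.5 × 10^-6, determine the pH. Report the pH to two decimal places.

pH = 10.36

C18H21NO3 + H2O ⇌ C18H22NO3+ + OH-
Let x = [OH-] at equilibrium. Kb = x²/(0.0356 − x).
Since Kb ≪ C₀, x ≈ √(Kb·C₀) = 2.31 × 10^-4 M.
(x/C₀ = 0.65% < 5%, so the approximation holds.)
pOH = −log(2.31 × 10^-4) = 3.64; pH = 14.00 − 3.64 = 10.36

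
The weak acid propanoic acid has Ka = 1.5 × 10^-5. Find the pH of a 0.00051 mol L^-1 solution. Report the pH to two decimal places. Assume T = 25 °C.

pH = 4.10

CH3CH2COOH ⇌ CH3CH2COO- + H+
Ka = [H+]²/(0.00051 − [H+]) = 1.5 × 10^-5
The 5% rule fails; solving [H+]² + Ka·[H+] − Ka·C₀ = 0 exactly:
[H+] = (−Ka + √(Ka² + 4·Ka·C₀))/2 = 8.03 × 10^-5 M
pH = −log(8.03 × 10^-5) = 4.10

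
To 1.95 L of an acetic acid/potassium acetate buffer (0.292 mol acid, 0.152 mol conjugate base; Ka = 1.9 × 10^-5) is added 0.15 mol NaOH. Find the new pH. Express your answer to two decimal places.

OH- converts CH3COOH to CH3COO-: CH3COOH → 0.142 mol, CH3COO- → 0.302 mol.
pKa = −log(1.9 × 10^-5) = 4.721
Henderson–Hasselbalch with mole ratio 0.302/0.142: pH = 4.721 + (+0.328)

pH = 5.05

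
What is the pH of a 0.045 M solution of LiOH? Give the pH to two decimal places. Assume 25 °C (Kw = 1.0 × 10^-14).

LiOH is a strong base; [OH-] = 0.045 M.
pOH = -log(0.045) = 1.35
pH = 14.00 - 1.35 = 12.65

pH = 12.65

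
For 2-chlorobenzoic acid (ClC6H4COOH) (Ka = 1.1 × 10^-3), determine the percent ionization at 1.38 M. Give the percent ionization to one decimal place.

2.8%

ClC6H4COOH ⇌ ClC6H4COO- + H+; let x = [H+] at equilibrium.
x ≈ √(Ka·C₀) = √(1.1 × 10^-3 × 1.38) = 3.90 × 10^-2 M
Fraction ionized = 3.90 × 10^-2 / 1.38 = 0.0283 → 2.8%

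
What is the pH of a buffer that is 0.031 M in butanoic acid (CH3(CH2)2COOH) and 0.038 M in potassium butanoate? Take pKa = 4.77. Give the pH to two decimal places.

pH = pKa + log([A⁻]/[HA]) = 4.77 + log(0.038/0.031)
pH = 4.77 + (+0.088) = 4.86

pH = 4.86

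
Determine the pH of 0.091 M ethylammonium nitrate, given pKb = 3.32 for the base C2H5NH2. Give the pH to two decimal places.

pH = 5.86

C2H5NH3+ is the conjugate acid of the weak base C2H5NH2.
Kb = 10^(−3.32) = 4.79 × 10^-4
Ka = Kw/Kb = 1.0×10^-14 / 4.79 × 10^-4 = 2.09 × 10^-11
Ka = [H+]²/(0.091 − [H+]) = 2.09 × 10^-11
Assume [H+] ≪ 0.091: [H+] ≈ √(2.09 × 10^-11 × 0.091) = 1.38 × 10^-6 M
pH = −log[H+] = −log(1.38 × 10^-6) = 5.86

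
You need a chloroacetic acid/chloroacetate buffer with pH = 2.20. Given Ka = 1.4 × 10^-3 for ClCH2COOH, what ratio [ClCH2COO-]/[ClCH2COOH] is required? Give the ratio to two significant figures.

pKa = -log(1.4 × 10^-3) = 2.854
pH = pKa + log(r) ⇒ log(r) = 2.20 − 2.854 = -0.654
r = [ClCH2COO-]/[ClCH2COOH] = 10^(-0.654) = 0.222

ratio = 0.22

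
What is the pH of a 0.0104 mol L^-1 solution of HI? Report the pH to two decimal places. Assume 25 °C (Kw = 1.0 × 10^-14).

HI is a strong acid and dissociates completely, so [H+] = 0.0104 M.
pH = -log(0.0104) = 1.98

pH = 1.98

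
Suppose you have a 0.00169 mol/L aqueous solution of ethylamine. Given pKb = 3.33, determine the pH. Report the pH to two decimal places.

pH = 10.84

C2H5NH2 + H2O ⇌ C2H5NH3+ + OH-
Kb = 10^(−3.33) = 4.68 × 10^-4
From the ICE table, Kb = [OH-]²/(0.00169 − [OH-]) = 4.68 × 10^-4.
The 5% rule fails; solving [OH-]² + Kb·[OH-] − Kb·C₀ = 0 exactly:
[OH-] = (−Kb + √(Kb² + 4·Kb·C₀))/2 = 6.86 × 10^-4 M
pOH = −log(6.86 × 10^-4) = 3.16; pH = 14.00 − 3.16 = 10.84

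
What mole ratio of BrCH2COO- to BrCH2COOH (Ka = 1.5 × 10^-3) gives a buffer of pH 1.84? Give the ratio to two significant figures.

pKa = -log(1.5 × 10^-3) = 2.824
pH = pKa + log(r) ⇒ log(r) = 1.84 − 2.824 = -0.984
r = [BrCH2COO-]/[BrCH2COOH] = 10^(-0.984) = 0.104

ratio = 0.10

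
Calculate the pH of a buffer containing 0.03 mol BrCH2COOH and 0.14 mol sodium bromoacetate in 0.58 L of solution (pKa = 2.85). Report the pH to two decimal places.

pH = 3.52

pH = pKa + log([A⁻]/[HA]) = 2.85 + log(0.14/0.03)
pH = 2.85 + (+0.669) = 3.52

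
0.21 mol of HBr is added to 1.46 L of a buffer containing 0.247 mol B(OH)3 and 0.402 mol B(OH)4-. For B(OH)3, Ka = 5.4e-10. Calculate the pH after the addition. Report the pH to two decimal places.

Added H+ converts B(OH)4- to B(OH)3: B(OH)3 → 0.457 mol, B(OH)4- → 0.192 mol.
pKa = −log(5.4 × 10^-10) = 9.268
pH = pKa + log(n_B(OH)4-/n_B(OH)3) = 9.268 + log(0.192/0.457) = 9.268 + (-0.377)

pH = 8.89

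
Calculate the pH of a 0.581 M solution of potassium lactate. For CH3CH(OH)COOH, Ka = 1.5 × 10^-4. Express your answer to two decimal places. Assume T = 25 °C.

CH3CH(OH)COO- is the conjugate base of the weak acid CH3CH(OH)COOH.
Kb = Kw/Ka = 1.0×10^-14 / 1.5 × 10^-4 = 6.67 × 10^-11
Kb = x²/(0.581 − x) = 6.67 × 10^-11
Assume x ≪ 0.581: x ≈ √(6.67 × 10^-11 × 0.581) = 6.23 × 10^-6 M
(x/C₀ = 0.0011% < 5%, so the approximation holds.)
pOH = 5.21, so pH = 14.00 − pOH = 8.79

pH = 8.79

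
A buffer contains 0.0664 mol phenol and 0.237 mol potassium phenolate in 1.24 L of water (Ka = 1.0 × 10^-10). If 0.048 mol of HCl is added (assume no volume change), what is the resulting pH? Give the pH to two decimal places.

pH = 10.22

Added H+ converts C6H5O- to C6H5OH: C6H5OH → 0.114 mol, C6H5O- → 0.189 mol.
pKa = −log(1.0 × 10^-10) = 10.000
pH = pKa + log([A⁻]/[HA]) = 10.000 + log(0.189/0.114) = 10.000 +0.220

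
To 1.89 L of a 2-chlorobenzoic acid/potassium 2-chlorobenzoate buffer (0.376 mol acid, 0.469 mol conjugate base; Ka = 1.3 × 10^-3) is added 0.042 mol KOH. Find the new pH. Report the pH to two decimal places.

After neutralization: n(ClC6H4COOH) = 0.334 mol, n(ClC6H4COO-) = 0.511 mol.
pKa = −log(1.3 × 10^-3) = 2.886
Henderson–Hasselbalch with mole ratio 0.511/0.334: pH = 2.886 + (+0.185)

pH = 3.07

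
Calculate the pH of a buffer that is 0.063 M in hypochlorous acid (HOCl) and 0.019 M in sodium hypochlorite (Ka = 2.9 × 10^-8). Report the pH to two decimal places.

pH = 7.02

pKa = −log(2.9 × 10^-8) = 7.538
Using pH = pKa + log([base]/[acid]) with [base]/[acid] = 0.019/0.063:
pH = 7.538 + (-0.521) = 7.02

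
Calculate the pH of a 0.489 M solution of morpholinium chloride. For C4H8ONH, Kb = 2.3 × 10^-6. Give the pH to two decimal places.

C4H8ONH2+ is the conjugate acid of the weak base C4H8ONH.
Ka = Kw/Kb = 1.0×10^-14 / 2.3 × 10^-6 = 4.35 × 10^-9
From the ICE table, Ka = [H+]²/(0.489 − [H+]) = 4.35 × 10^-9.
Assume [H+] ≪ 0.489: [H+] ≈ √(4.35 × 10^-9 × 0.489) = 4.61 × 10^-5 M
([H+]/C₀ = 0.0094% < 5%, so the approximation holds.)
pH = −log[H+] = −log(4.61 × 10^-5) = 4.34

pH = 4.34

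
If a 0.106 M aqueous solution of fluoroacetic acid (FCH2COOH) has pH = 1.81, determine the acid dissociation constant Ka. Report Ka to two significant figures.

Ka = 2.7 × 10^-3

[H+] = 10^(-1.81) = 1.55 × 10^-2 M
At equilibrium [HA] = 0.106 − 1.55 × 10^-2 = 9.05 × 10^-2 M
Ka = [H+][A-]/[HA] = (1.55 × 10^-2)² / 9.05 × 10^-2 = 2.7 × 10^-3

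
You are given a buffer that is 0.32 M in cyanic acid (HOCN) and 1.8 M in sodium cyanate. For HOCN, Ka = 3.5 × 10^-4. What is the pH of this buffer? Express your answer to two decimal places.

pKa = −log(3.5 × 10^-4) = 3.456
Henderson–Hasselbalch: pH = pKa + log([OCN-]/[HOCN]) = 3.456 + log(1.8/0.32)
pH = 3.456 + (+0.750) = 4.21

pH = 4.21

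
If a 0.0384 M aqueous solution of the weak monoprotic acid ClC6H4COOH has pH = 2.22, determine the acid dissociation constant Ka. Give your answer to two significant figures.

Ka = 1.1 × 10^-3

[H+] = 10^(-2.22) = 6.03 × 10^-3 M
At equilibrium [HA] = 0.0384 − 6.03 × 10^-3 = 3.24 × 10^-2 M
Ka = [H+][A-]/[HA] = (6.03 × 10^-3)² / 3.24 × 10^-2 = 1.1 × 10^-3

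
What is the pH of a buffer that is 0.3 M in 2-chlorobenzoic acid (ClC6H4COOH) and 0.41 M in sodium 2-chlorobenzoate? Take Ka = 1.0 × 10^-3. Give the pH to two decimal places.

pH = 3.14

pKa = −log(1.0 × 10^-3) = 3.000
pH = pKa + log([A⁻]/[HA]) = 3.000 + log(0.41/0.3)
pH = 3.000 + (+0.136) = 3.14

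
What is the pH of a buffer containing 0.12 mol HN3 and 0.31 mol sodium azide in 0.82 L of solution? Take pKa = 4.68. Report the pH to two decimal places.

pH = 5.09

pH = pKa + log([A⁻]/[HA]) = 4.68 + log(0.31/0.12)
pH = 4.68 + (+0.412) = 5.09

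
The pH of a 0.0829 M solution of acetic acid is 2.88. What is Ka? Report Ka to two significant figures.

[H+] = 10^(-2.88) = 1.32 × 10^-3 M
At equilibrium [HA] = 0.0829 − 1.32 × 10^-3 = 8.16 × 10^-2 M
Ka = [H+][A-]/[HA] = (1.32 × 10^-3)² / 8.16 × 10^-2 = 2.1 × 10^-5

Ka = 2.1 × 10^-5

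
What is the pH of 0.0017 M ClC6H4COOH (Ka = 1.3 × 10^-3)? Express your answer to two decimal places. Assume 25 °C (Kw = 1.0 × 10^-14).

pH = 3.01

ClC6H4COOH ⇌ ClC6H4COO- + H+
From the ICE table, Ka = [H+]²/(0.0017 − [H+]) = 1.3 × 10^-3.
[H+] is not negligible relative to C₀; solve [H+]² + 0.0013·[H+] − 2.21e-06 = 0.
[H+] = [−0.0013 + √(0.0013² + 8.84e-06)]/2 = 9.72 × 10^-4 M
pH = −log(9.72 × 10^-4) = 3.01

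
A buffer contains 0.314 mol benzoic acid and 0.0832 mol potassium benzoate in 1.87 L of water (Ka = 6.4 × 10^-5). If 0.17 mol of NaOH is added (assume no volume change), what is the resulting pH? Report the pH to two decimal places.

pH = 4.44

After neutralization: n(C6H5COOH) = 0.144 mol, n(C6H5COO-) = 0.253 mol.
pKa = −log(6.4 × 10^-5) = 4.194
pH = pKa + log([A⁻]/[HA]) = 4.194 + log(0.253/0.144) = 4.194 +0.245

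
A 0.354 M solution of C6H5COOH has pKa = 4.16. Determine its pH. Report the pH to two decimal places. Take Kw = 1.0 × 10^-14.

C6H5COOH ⇌ C6H5COO- + H+
Ka = 10^(−4.16) = 6.92 × 10^-5
From the ICE table, Ka = x²/(0.354 − x) = 6.92 × 10^-5.
Since Ka ≪ C₀, x ≈ √(Ka·C₀) = 4.95 × 10^-3 M.
Check: 1.4% ionized — well under 5%, approximation valid.
pH = −log[H+] = −log(4.95 × 10^-3) = 2.31

pH = 2.31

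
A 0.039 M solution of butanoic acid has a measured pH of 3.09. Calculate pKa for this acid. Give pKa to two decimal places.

pKa = 4.76

[H+] = 10^(-3.09) = 8.13 × 10^-4 M
At equilibrium [HA] = 0.039 − 8.13 × 10^-4 = 3.82 × 10^-2 M
Ka = [H+][A-]/[HA] = (8.13 × 10^-4)² / 3.82 × 10^-2 = 1.73 × 10^-5
pKa = -log(1.73 × 10^-5) = 4.76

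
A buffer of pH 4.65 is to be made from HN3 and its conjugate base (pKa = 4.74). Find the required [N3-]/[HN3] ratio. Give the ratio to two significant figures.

pH = pKa + log(r) ⇒ log(r) = 4.65 − 4.74 = -0.09
r = [N3-]/[HN3] = 10^(-0.09) = 0.813

ratio = 0.81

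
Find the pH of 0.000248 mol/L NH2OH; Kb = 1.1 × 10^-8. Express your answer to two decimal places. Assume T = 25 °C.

NH2OH + H2O ⇌ NH3OH+ + OH-
From the ICE table, Kb = [OH-]²/(0.000248 − [OH-]) = 1.1 × 10^-8.
Assume [OH-] ≪ 0.000248: [OH-] ≈ √(1.1 × 10^-8 × 0.000248) = 1.65 × 10^-6 M
pOH = −log(1.65 × 10^-6) = 5.78; pH = 14.00 − 5.78 = 8.22

pH = 8.22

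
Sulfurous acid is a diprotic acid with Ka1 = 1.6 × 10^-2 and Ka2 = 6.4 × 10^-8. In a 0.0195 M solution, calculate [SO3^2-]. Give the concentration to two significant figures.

First ionization gives [H+] ≈ [HSO3-] = 1.14 × 10^-2 M.
Second step: Ka2 = [H+][SO3^2-]/[HSO3-] ≈ [SO3^2-] (since [H+] ≈ [HSO3-]).
So [SO3^2-] ≈ Ka2.

6.4 × 10^-8 M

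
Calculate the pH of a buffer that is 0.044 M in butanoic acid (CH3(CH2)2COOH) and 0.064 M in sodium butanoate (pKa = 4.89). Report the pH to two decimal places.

Henderson–Hasselbalch: pH = pKa + log([CH3(CH2)2COO-]/[CH3(CH2)2COOH]) = 4.89 + log(0.064/0.044)
pH = 4.89 + (+0.163) = 5.05

pH = 5.05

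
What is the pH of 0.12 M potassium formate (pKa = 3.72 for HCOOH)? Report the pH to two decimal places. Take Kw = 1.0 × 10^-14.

HCOO- is the conjugate base of the weak acid HCOOH.
Ka = 10^(−3.72) = 1.91 × 10^-4
Kb = Kw/Ka = 1.0×10^-14 / 1.91 × 10^-4 = 5.24 × 10^-11
Kb = x²/(0.12 − x) = 5.24 × 10^-11
Since Kb ≪ C₀, x ≈ √(Kb·C₀) = 2.51 × 10^-6 M.
pOH = 5.60, so pH = 14.00 − pOH = 8.40

pH = 8.40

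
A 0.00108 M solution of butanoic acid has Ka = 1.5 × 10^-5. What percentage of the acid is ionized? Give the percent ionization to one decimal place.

CH3(CH2)2COOH ⇌ CH3(CH2)2COO- + H+; let x = [H+] at equilibrium.
Solve x² + 1.5e-05x − 1.62e-08 = 0 → x = 1.20 × 10^-4 M
Fraction ionized = 1.20 × 10^-4 / 0.00108 = 0.1111 → 11.1%

11.1%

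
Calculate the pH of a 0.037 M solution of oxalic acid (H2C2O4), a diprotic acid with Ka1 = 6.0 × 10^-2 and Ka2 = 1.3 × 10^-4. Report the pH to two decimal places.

Ka1 ≫ Ka2, so treat the first dissociation as the only significant source of H+.
Ka1 = x²/(0.037 − x) = 6.0 × 10^-2
Solving the quadratic: x = (−Ka1 + √(Ka1² + 4·Ka1·C₀))/2 = 2.59 × 10^-2 M
pH = −log(2.59 × 10^-2) = 1.59

pH = 1.59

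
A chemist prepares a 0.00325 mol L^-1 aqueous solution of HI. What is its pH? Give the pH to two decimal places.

HI is a strong acid and dissociates completely, so [H+] = 0.00325 M.
pH = -log(0.00325) = 2.49

pH = 2.49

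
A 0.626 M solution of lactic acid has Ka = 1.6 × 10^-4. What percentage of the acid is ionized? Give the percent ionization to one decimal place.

CH3CH(OH)COOH ⇌ CH3CH(OH)COO- + H+; let x = [H+] at equilibrium.
x ≈ √(Ka·C₀) = √(1.6 × 10^-4 × 0.626) = 1.00 × 10^-2 M
Fraction ionized = 1.00 × 10^-2 / 0.626 = 0.0160 → 1.6%

1.6%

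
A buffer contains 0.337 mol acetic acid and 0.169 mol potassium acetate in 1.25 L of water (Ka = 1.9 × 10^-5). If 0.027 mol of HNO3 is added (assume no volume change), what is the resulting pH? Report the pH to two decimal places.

pH = 4.31

After neutralization: n(CH3COOH) = 0.364 mol, n(CH3COO-) = 0.142 mol.
pKa = −log(1.9 × 10^-5) = 4.721
pH = pKa + log([A⁻]/[HA]) = 4.721 + log(0.142/0.364) = 4.721 -0.409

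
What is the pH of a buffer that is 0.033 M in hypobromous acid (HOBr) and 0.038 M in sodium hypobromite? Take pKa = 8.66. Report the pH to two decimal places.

Henderson–Hasselbalch: pH = pKa + log([OBr-]/[HOBr]) = 8.66 + log(0.038/0.033)
pH = 8.66 + (+0.061) = 8.72

pH = 8.72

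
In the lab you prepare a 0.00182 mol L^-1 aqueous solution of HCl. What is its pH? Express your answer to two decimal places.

pH = 2.74

HCl is a strong acid and dissociates completely, so [H+] = 0.00182 M.
pH = -log(0.00182) = 2.74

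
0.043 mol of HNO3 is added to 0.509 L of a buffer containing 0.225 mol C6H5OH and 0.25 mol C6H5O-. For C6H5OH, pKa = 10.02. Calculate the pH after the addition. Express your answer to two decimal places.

After neutralization: n(C6H5OH) = 0.268 mol, n(C6H5O-) = 0.207 mol.
pH = pKa + log([A⁻]/[HA]) = 10.02 + log(0.207/0.268) = 10.02 -0.112

pH = 9.91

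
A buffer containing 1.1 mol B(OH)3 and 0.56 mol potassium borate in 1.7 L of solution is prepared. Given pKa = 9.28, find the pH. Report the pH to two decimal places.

Using pH = pKa + log([base]/[acid]) with [base]/[acid] = 0.56/1.1:
pH = 9.28 + (-0.293) = 8.99

pH = 8.99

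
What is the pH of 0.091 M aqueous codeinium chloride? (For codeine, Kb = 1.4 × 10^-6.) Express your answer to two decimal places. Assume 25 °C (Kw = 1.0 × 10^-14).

C18H22NO3+ is the conjugate acid of the weak base C18H21NO3.
Ka = Kw/Kb = 1.0×10^-14 / 1.4 × 10^-6 = 7.14 × 10^-9
Ka = x²/(0.091 − x) = 7.14 × 10^-9
Assume x ≪ 0.091: x ≈ √(7.14 × 10^-9 × 0.091) = 2.55 × 10^-5 M
pH = −log[H+] = −log(2.55 × 10^-5) = 4.59

pH = 4.59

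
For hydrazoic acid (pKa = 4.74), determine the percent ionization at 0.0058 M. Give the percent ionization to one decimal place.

5.4%

HN3 ⇌ N3- + H+; let x = [H+] at equilibrium.
Ka = 10^(−4.74) = 1.82 × 10^-5
Solve x² + 1.82e-05x − 1.06e-07 = 0 → x = 3.16 × 10^-4 M
Fraction ionized = 3.16 × 10^-4 / 0.0058 = 0.0545 → 5.4%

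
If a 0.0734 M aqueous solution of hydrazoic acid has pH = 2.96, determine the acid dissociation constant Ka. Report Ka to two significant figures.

Ka = 1.7 × 10^-5

[H+] = 10^(-2.96) = 1.10 × 10^-3 M
At equilibrium [HA] = 0.0734 − 1.10 × 10^-3 = 7.23 × 10^-2 M
Ka = [H+][A-]/[HA] = (1.10 × 10^-3)² / 7.23 × 10^-2 = 1.7 × 10^-5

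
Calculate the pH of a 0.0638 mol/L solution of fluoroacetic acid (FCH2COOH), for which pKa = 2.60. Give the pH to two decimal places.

FCH2COOH ⇌ FCH2COO- + H+
Ka = 10^(−2.60) = 2.51 × 10^-3
From the ICE table, Ka = x²/(0.0638 − x) = 2.51 × 10^-3.
The 5% rule fails; solving x² + Ka·x − Ka·C₀ = 0 exactly:
x = [−0.00251 + √(0.00251² + 0.000641)]/2 = 1.15 × 10^-2 M
pH = −log[H+] = −log(1.15 × 10^-2) = 1.94

pH = 1.94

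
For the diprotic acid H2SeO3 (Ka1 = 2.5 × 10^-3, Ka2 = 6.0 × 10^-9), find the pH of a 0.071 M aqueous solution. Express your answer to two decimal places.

pH = 1.92

Since Ka1 ≫ Ka2, the first ionization dominates [H+].
Ka1 = x²/(0.071 − x) = 2.5 × 10^-3
Solving the quadratic: x = (−Ka1 + √(Ka1² + 4·Ka1·C₀))/2 = 1.21 × 10^-2 M
pH = −log(1.21 × 10^-2) = 1.92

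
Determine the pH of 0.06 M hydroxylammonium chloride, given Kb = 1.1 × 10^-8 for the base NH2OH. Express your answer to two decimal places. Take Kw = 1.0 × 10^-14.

pH = 3.63

NH3OH+ is the conjugate acid of the weak base NH2OH.
Ka = Kw/Kb = 1.0×10^-14 / 1.1 × 10^-8 = 9.09 × 10^-7
Ka = [H+]²/(0.06 − [H+]) = 9.09 × 10^-7
Since Ka ≪ C₀, [H+] ≈ √(Ka·C₀) = 2.34 × 10^-4 M.
Check: 0.39% ionized — well under 5%, approximation valid.
pH = −log(2.34 × 10^-4) = 3.63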